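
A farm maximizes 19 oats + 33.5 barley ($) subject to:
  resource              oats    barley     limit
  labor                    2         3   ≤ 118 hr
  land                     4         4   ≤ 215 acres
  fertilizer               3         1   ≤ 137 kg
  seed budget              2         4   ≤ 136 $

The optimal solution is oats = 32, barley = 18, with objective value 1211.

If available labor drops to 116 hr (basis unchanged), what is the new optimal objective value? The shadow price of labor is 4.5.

1202

Δb = -2, so new z* = 1211 + (4.5)·(-2) = 1211 − 9 = 1202.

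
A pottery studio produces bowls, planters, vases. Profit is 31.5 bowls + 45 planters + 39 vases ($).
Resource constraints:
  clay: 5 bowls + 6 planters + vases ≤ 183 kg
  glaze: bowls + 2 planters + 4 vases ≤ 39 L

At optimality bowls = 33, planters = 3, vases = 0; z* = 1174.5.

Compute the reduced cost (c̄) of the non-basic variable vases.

Check each constraint at x*: clay 183/183 (tight); glaze 39/39 (tight).
From A_Bᵀ y = c: 5·y_clay + 1·y_glaze = 31.5; 6·y_clay + 2·y_glaze = 45.
This yields shadow prices y_clay = 4.5, y_glaze = 9.
Reduced cost of vases: c₃ − yᵀa₃ = 39 − (4.5·1 + 9·4) = 39 − 40.5 = -1.5.

-1.5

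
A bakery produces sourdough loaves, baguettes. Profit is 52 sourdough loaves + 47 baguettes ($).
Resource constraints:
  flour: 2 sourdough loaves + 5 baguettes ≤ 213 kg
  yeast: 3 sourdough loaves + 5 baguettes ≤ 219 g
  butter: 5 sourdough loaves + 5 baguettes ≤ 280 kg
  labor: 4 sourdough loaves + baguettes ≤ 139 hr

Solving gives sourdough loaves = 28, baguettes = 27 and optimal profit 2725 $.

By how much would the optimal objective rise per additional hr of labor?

7

At the optimum: flour uses 191 of 213 (slack = 22); yeast uses 219 of 219 (binding); butter uses 275 of 280 (slack = 5); labor uses 139 of 139 (binding).
Slack constraints have shadow price 0 (complementary slackness).
Dual feasibility on the basic columns requires 3·y_yeast + 4·y_labor = 52, 5·y_yeast + 1·y_labor = 47.
This yields shadow prices y_yeast = 8, y_labor = 7.
Shadow price of labor = 7.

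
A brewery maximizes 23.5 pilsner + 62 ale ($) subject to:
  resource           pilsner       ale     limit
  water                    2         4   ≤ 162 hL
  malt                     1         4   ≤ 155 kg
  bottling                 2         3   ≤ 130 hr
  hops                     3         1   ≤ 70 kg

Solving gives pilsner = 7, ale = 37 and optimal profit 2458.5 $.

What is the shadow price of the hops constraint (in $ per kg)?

Binding: water and malt. Non-binding: bottling (5 unused), hops (12 unused).
Since bottling, hops are not tight, their duals are 0.
The binding rows give the dual system: 2·y_water + 1·y_malt = 23.5 and 4·y_water + 4·y_malt = 62.
→ y_water = 8 and y_malt = 7.5.
Shadow price of hops = 0.

0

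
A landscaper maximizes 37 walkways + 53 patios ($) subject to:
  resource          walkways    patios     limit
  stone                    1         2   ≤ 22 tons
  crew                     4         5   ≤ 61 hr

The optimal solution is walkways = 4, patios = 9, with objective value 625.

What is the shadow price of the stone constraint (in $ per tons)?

Both stone and crew are binding at x*.
The binding rows give the dual system: 1·y_stone + 4·y_crew = 37 and 2·y_stone + 5·y_crew = 53.
Solving: y_stone = 9, y_crew = 7.
Shadow price of stone = 9.

9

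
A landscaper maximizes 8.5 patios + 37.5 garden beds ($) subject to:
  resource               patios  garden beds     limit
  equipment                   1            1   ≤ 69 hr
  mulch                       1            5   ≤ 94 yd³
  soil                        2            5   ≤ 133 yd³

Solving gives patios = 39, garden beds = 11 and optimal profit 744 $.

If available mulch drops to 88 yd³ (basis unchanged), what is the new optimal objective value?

Check each constraint at x*: equipment 50/69 (slack 19); mulch 94/94 (tight); soil 133/133 (tight).
Slack constraints have shadow price 0 (complementary slackness).
Dual feasibility on the basic columns requires 1·y_mulch + 2·y_soil = 8.5, 5·y_mulch + 5·y_soil = 37.5.
Solving: y_mulch = 6.5, y_soil = 1.
Δz = y_mulch·Δb = 6.5 × (-6) = -39, so new z* = 744 − 39 = 705.

705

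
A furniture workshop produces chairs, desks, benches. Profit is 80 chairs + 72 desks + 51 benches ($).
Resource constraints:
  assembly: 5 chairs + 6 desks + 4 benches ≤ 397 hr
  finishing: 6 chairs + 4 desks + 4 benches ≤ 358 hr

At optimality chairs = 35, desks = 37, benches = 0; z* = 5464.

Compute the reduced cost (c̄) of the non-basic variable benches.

-7

At the optimum: assembly uses 397 of 397 (binding); finishing uses 358 of 358 (binding).
From A_Bᵀ y = c: 5·y_assembly + 6·y_finishing = 80; 6·y_assembly + 4·y_finishing = 72.
→ y_assembly = 7 and y_finishing = 7.5.
Reduced cost of benches: c₃ − yᵀa₃ = 51 − (7·4 + 7.5·4) = 51 − 58 = -7.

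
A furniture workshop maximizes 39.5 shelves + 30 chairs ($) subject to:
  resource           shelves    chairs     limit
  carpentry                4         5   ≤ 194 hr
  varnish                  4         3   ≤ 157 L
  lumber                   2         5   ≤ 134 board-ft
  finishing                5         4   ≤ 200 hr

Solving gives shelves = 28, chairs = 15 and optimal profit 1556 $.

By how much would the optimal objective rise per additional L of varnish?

Check each constraint at x*: carpentry 187/194 (slack 7); varnish 157/157 (tight); lumber 131/134 (slack 3); finishing 200/200 (tight).
Since carpentry, lumber are not tight, their duals are 0.
Dual feasibility on the basic columns requires 4·y_varnish + 5·y_finishing = 39.5, 3·y_varnish + 4·y_finishing = 30.
This yields shadow prices y_varnish = 8, y_finishing = 1.5.
Shadow price of varnish = 8.

8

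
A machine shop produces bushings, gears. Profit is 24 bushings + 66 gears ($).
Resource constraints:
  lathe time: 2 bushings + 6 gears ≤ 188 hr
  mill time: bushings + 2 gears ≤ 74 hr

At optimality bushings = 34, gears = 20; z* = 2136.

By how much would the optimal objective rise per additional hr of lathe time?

9

Check each constraint at x*: lathe time 188/188 (tight); mill time 74/74 (tight).
Dual feasibility on the basic columns requires 2·y_lathe time + 1·y_mill time = 24, 6·y_lathe time + 2·y_mill time = 66.
→ y_lathe time = 9 and y_mill time = 6.
Shadow price of lathe time = 9.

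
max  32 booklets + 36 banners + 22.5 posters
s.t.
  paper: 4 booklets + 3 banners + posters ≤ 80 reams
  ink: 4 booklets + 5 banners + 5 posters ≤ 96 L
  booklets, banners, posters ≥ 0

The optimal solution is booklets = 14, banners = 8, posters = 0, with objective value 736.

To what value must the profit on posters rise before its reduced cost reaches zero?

32

Both paper and ink are binding at x*.
The binding rows give the dual system: 4·y_paper + 4·y_ink = 32 and 3·y_paper + 5·y_ink = 36.
Solving: y_paper = 2, y_ink = 6.
posters enters the basis when its profit ≥ yᵀa₃ = 2·1 + 6·5 = 32.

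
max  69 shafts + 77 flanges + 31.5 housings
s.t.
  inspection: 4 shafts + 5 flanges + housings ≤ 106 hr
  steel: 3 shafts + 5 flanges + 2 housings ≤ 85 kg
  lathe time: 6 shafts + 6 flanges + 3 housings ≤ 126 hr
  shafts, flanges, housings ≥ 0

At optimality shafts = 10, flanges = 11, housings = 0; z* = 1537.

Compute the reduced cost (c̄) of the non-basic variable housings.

-5

Binding: steel and lathe time. Non-binding: inspection (11 unused).
Slack constraints have shadow price 0 (complementary slackness).
From A_Bᵀ y = c: 3·y_steel + 6·y_lathe time = 69; 5·y_steel + 6·y_lathe time = 77.
Solving: y_steel = 4, y_lathe time = 9.5.
Reduced cost of housings: c₃ − yᵀa₃ = 31.5 − (4·2 + 9.5·3) = 31.5 − 36.5 = -5.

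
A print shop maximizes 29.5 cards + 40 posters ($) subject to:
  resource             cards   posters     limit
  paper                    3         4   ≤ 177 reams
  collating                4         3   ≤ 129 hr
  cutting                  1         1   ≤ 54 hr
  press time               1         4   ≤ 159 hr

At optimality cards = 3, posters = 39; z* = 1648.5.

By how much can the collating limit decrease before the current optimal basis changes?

9.75

Binding constraints: collating, press time. The basis is B = [[4,3],[1,4]] with det 13.
Per unit decrease in collating, x* moves by d = (-0.3077, 0.0769).
The basis stays optimal until cards reaches 0; allowable decrease = 9.75 hr.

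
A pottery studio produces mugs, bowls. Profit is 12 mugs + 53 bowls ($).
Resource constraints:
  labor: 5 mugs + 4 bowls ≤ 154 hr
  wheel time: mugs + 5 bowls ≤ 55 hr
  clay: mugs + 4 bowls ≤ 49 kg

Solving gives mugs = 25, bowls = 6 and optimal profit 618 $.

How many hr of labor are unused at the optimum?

5

labor used = 5·25 + 4·6 = 149; slack = 154 − 149 = 5.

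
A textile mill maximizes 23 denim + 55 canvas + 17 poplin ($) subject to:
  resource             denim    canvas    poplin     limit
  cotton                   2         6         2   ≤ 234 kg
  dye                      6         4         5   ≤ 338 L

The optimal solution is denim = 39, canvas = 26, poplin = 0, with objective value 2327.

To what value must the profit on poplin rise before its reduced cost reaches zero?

22

Check each constraint at x*: cotton 234/234 (tight); dye 338/338 (tight).
Dual feasibility on the basic columns requires 2·y_cotton + 6·y_dye = 23, 6·y_cotton + 4·y_dye = 55.
This yields shadow prices y_cotton = 8.5, y_dye = 1.
poplin enters the basis when its profit ≥ yᵀa₃ = 8.5·2 + 1·5 = 22.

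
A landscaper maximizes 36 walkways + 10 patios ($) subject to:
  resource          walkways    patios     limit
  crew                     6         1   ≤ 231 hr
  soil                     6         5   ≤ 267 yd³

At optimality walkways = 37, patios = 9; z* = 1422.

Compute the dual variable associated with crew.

Both crew and soil are binding at x*.
From A_Bᵀ y = c: 6·y_crew + 6·y_soil = 36; 1·y_crew + 5·y_soil = 10.
→ y_crew = 5 and y_soil = 1.
Shadow price of crew = 5.

5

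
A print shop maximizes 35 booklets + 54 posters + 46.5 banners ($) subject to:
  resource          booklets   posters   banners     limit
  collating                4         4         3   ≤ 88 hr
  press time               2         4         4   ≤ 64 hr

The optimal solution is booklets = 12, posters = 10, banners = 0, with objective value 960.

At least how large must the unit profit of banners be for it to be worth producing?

Check each constraint at x*: collating 88/88 (tight); press time 64/64 (tight).
The binding rows give the dual system: 4·y_collating + 2·y_press time = 35 and 4·y_collating + 4·y_press time = 54.
This yields shadow prices y_collating = 4, y_press time = 9.5.
banners enters the basis when its profit ≥ yᵀa₃ = 4·3 + 9.5·4 = 50.

50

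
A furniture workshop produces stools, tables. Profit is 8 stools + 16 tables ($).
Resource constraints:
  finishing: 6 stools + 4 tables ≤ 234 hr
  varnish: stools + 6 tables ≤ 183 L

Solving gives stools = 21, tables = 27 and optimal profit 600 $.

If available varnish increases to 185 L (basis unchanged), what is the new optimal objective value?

604

Check each constraint at x*: finishing 234/234 (tight); varnish 183/183 (tight).
The binding rows give the dual system: 6·y_finishing + 1·y_varnish = 8 and 4·y_finishing + 6·y_varnish = 16.
Solving: y_finishing = 1, y_varnish = 2.
Δz = y_varnish·Δb = 2 × (2) = 4, so new z* = 600 + 4 = 604.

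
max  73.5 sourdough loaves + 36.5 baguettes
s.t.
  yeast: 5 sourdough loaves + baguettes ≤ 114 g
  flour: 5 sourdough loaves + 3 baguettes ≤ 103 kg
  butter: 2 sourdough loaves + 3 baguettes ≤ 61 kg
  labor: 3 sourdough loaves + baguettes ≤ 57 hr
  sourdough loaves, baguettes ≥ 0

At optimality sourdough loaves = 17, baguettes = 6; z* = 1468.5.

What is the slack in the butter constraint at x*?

butter used = 2·17 + 3·6 = 52; slack = 61 − 52 = 9.

9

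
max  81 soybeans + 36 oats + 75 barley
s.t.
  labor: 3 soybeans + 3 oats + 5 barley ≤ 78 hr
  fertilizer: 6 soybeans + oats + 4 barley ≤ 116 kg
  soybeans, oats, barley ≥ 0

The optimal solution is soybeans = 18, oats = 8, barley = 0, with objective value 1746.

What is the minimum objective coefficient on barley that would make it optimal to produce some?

At the optimum: labor uses 78 of 78 (binding); fertilizer uses 116 of 116 (binding).
Dual feasibility on the basic columns requires 3·y_labor + 6·y_fertilizer = 81, 3·y_labor + 1·y_fertilizer = 36.
→ y_labor = 9 and y_fertilizer = 9.
barley enters the basis when its profit ≥ yᵀa₃ = 9·5 + 9·4 = 81.

81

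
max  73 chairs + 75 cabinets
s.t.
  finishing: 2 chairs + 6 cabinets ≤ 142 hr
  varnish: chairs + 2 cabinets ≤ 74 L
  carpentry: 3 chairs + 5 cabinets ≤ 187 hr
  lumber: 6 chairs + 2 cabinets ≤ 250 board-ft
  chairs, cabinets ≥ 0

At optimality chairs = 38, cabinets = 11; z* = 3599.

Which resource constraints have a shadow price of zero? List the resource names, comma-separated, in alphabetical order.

carpentry, varnish

finishing: 142/142 (binding)
varnish: 60/74 (slack 14)
carpentry: 169/187 (slack 18)
lumber: 250/250 (binding)
By complementary slackness, a constraint with positive slack has shadow price 0 → carpentry, varnish.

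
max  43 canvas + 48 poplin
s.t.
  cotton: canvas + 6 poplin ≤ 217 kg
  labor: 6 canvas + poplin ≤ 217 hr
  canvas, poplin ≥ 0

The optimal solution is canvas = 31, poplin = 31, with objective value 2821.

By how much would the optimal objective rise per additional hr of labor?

Check each constraint at x*: cotton 217/217 (tight); labor 217/217 (tight).
Dual feasibility on the basic columns requires 1·y_cotton + 6·y_labor = 43, 6·y_cotton + 1·y_labor = 48.
Solving: y_cotton = 7, y_labor = 6.
Shadow price of labor = 6.

6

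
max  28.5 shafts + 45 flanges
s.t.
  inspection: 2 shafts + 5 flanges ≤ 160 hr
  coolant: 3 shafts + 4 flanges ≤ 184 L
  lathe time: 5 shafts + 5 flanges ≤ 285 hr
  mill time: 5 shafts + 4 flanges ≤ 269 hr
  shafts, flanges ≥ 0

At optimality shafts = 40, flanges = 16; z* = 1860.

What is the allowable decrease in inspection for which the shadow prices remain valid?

4.375

Binding constraints: inspection, coolant. The basis is B = [[2,5],[3,4]] with det -7.
Per unit decrease in inspection, x* moves by d = (0.5714, -0.4286).
The basis stays optimal until mill time becomes binding; allowable decrease = 4.375 hr.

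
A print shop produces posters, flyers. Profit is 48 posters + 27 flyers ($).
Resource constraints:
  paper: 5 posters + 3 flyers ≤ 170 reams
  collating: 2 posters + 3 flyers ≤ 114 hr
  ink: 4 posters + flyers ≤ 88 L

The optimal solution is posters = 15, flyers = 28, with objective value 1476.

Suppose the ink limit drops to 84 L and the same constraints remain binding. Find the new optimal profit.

1440

Binding: collating and ink. Non-binding: paper (11 unused).
Since paper is not tight, its dual is 0.
Dual feasibility on the basic columns requires 2·y_collating + 4·y_ink = 48, 3·y_collating + 1·y_ink = 27.
→ y_collating = 6 and y_ink = 9.
Δz = y_ink·Δb = 9 × (-4) = -36, so new z* = 1476 − 36 = 1440.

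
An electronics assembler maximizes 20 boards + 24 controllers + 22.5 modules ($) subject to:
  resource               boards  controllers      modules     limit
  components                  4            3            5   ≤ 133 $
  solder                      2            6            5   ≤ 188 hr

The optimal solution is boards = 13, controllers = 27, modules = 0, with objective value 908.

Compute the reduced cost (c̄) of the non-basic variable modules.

-7.5

At the optimum: components uses 133 of 133 (binding); solder uses 188 of 188 (binding).
Dual feasibility on the basic columns requires 4·y_components + 2·y_solder = 20, 3·y_components + 6·y_solder = 24.
→ y_components = 4 and y_solder = 2.
Reduced cost of modules: c₃ − yᵀa₃ = 22.5 − (4·5 + 2·5) = 22.5 − 30 = -7.5.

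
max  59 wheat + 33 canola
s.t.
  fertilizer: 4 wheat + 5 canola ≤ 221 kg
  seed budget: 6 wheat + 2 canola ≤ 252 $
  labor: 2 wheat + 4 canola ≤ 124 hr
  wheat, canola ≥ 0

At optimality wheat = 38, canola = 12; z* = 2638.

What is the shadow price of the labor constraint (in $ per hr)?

Check each constraint at x*: fertilizer 212/221 (slack 9); seed budget 252/252 (tight); labor 124/124 (tight).
By complementary slackness, y = 0 for the non-binding constraint.
From A_Bᵀ y = c: 6·y_seed budget + 2·y_labor = 59; 2·y_seed budget + 4·y_labor = 33.
This yields shadow prices y_seed budget = 8.5, y_labor = 4.
Shadow price of labor = 4.

4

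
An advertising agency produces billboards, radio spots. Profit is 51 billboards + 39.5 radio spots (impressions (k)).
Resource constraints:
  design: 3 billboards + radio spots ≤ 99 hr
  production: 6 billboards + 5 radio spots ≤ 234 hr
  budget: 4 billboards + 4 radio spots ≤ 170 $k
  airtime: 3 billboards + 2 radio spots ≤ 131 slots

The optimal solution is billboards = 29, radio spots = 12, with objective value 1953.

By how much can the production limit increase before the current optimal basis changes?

6.75

Binding constraints: design, production. The basis is B = [[3,1],[6,5]] with det 9.
Per unit increase in production, x* moves by d = (-0.1111, 0.3333).
The basis stays optimal until budget becomes binding; allowable increase = 6.75 hr.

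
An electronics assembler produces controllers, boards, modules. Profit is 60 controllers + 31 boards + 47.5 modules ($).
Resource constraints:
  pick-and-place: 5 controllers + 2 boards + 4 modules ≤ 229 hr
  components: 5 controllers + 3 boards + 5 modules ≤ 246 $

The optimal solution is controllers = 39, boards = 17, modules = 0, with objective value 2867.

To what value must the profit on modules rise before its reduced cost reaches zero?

55

Check each constraint at x*: pick-and-place 229/229 (tight); components 246/246 (tight).
From A_Bᵀ y = c: 5·y_pick-and-place + 5·y_components = 60; 2·y_pick-and-place + 3·y_components = 31.
→ y_pick-and-place = 5 and y_components = 7.
modules enters the basis when its profit ≥ yᵀa₃ = 5·4 + 7·5 = 55.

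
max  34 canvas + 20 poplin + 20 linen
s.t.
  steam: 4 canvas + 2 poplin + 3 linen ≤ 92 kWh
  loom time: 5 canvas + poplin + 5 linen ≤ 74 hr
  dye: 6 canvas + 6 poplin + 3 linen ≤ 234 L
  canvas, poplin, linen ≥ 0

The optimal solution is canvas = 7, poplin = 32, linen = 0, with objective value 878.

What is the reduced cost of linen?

-4

Binding: steam and dye. Non-binding: loom time (7 unused).
Slack constraints have shadow price 0 (complementary slackness).
The binding rows give the dual system: 4·y_steam + 6·y_dye = 34 and 2·y_steam + 6·y_dye = 20.
This yields shadow prices y_steam = 7, y_dye = 1.
Reduced cost of linen: c₃ − yᵀa₃ = 20 − (7·3 + 1·3) = 20 − 24 = -4.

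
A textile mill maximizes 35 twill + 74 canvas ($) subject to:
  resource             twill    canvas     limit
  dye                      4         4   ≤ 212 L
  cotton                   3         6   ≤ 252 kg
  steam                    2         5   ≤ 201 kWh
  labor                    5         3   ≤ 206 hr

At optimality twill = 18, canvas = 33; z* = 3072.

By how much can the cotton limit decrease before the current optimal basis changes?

Binding constraints: cotton, steam. The basis is B = [[3,6],[2,5]] with det 3.
Per unit decrease in cotton, x* moves by d = (-1.6667, 0.6667).
The basis stays optimal until twill reaches 0; allowable decrease = 10.8 kg.

10.8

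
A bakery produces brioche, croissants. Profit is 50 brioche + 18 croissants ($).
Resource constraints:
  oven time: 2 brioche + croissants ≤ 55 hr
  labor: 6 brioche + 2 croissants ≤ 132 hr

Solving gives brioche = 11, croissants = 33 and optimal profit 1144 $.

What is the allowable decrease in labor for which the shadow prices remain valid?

22

Binding constraints: oven time, labor. The basis is B = [[2,1],[6,2]] with det -2.
Per unit decrease in labor, x* moves by d = (-0.5, 1).
The basis stays optimal until brioche reaches 0; allowable decrease = 22 hr.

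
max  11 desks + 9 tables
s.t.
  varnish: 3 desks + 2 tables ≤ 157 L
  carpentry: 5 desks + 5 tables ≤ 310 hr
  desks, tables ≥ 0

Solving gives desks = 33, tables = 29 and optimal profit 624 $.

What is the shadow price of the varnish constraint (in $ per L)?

At the optimum: varnish uses 157 of 157 (binding); carpentry uses 310 of 310 (binding).
The binding rows give the dual system: 3·y_varnish + 5·y_carpentry = 11 and 2·y_varnish + 5·y_carpentry = 9.
Solving: y_varnish = 2, y_carpentry = 1.
Shadow price of varnish = 2.

2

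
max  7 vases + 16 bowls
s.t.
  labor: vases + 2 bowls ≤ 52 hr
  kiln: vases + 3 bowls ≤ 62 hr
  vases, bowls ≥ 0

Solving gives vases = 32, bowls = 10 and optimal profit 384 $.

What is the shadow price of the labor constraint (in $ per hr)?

5

At the optimum: labor uses 52 of 52 (binding); kiln uses 62 of 62 (binding).
The binding rows give the dual system: 1·y_labor + 1·y_kiln = 7 and 2·y_labor + 3·y_kiln = 16.
→ y_labor = 5 and y_kiln = 2.
Shadow price of labor = 5.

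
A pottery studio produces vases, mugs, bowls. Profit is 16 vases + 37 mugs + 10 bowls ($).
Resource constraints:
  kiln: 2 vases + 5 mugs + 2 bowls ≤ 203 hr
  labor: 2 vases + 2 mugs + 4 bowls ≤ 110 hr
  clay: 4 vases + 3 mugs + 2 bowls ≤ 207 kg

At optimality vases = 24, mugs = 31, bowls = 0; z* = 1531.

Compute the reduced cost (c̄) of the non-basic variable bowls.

Check each constraint at x*: kiln 203/203 (tight); labor 110/110 (tight); clay 189/207 (slack 18).
Since clay is not tight, its dual is 0.
Dual feasibility on the basic columns requires 2·y_kiln + 2·y_labor = 16, 5·y_kiln + 2·y_labor = 37.
This yields shadow prices y_kiln = 7, y_labor = 1.
Reduced cost of bowls: c₃ − yᵀa₃ = 10 − (7·2 + 1·4) = 10 − 18 = -8.

-8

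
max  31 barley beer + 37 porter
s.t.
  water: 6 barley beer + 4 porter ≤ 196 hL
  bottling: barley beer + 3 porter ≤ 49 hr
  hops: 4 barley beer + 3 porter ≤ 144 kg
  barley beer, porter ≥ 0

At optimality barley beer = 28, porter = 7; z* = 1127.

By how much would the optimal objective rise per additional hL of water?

4

Check each constraint at x*: water 196/196 (tight); bottling 49/49 (tight); hops 133/144 (slack 11).
By complementary slackness, y = 0 for the non-binding constraint.
From A_Bᵀ y = c: 6·y_water + 1·y_bottling = 31; 4·y_water + 3·y_bottling = 37.
→ y_water = 4 and y_bottling = 7.
Shadow price of water = 4.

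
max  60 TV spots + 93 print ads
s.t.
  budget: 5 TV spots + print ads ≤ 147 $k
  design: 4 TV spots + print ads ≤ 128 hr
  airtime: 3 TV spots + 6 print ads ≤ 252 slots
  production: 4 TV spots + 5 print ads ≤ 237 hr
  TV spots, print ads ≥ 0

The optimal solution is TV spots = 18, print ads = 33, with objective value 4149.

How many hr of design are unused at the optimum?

23

design used = 4·18 + 1·33 = 105; slack = 128 − 105 = 23.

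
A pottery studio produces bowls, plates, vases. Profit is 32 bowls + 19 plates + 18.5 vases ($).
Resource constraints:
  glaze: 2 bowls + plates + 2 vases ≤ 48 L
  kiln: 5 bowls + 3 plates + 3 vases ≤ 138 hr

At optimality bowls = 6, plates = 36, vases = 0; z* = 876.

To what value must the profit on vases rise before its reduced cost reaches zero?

20

At the optimum: glaze uses 48 of 48 (binding); kiln uses 138 of 138 (binding).
Dual feasibility on the basic columns requires 2·y_glaze + 5·y_kiln = 32, 1·y_glaze + 3·y_kiln = 19.
This yields shadow prices y_glaze = 1, y_kiln = 6.
vases enters the basis when its profit ≥ yᵀa₃ = 1·2 + 6·3 = 20.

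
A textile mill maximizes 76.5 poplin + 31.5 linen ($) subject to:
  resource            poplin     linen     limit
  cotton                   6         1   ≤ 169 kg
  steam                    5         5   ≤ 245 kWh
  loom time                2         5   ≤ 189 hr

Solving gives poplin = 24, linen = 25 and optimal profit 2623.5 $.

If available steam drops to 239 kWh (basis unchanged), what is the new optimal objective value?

2596.5

Check each constraint at x*: cotton 169/169 (tight); steam 245/245 (tight); loom time 173/189 (slack 16).
By complementary slackness, y = 0 for the non-binding constraint.
From A_Bᵀ y = c: 6·y_cotton + 5·y_steam = 76.5; 1·y_cotton + 5·y_steam = 31.5.
Solving: y_cotton = 9, y_steam = 4.5.
Δz = y_steam·Δb = 4.5 × (-6) = -27, so new z* = 2623.5 − 27 = 2596.5.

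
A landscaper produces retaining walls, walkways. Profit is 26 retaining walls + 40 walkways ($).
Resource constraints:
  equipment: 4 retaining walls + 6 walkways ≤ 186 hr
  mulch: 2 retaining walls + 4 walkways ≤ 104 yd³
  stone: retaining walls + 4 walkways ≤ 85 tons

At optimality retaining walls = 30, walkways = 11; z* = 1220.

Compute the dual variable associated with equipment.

6

Binding: equipment and mulch. Non-binding: stone (11 unused).
Since stone is not tight, its dual is 0.
Dual feasibility on the basic columns requires 4·y_equipment + 2·y_mulch = 26, 6·y_equipment + 4·y_mulch = 40.
→ y_equipment = 6 and y_mulch = 1.
Shadow price of equipment = 6.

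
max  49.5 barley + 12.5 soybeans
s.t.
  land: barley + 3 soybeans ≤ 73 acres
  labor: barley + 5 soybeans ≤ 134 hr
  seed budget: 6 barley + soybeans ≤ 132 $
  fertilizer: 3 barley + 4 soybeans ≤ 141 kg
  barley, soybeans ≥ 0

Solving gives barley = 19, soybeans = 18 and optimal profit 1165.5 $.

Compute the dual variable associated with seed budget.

Binding: land and seed budget. Non-binding: labor (25 unused), fertilizer (12 unused).
By complementary slackness, y = 0 for the non-binding constraints.
The binding rows give the dual system: 1·y_land + 6·y_seed budget = 49.5 and 3·y_land + 1·y_seed budget = 12.5.
Solving: y_land = 1.5, y_seed budget = 8.
Shadow price of seed budget = 8.

8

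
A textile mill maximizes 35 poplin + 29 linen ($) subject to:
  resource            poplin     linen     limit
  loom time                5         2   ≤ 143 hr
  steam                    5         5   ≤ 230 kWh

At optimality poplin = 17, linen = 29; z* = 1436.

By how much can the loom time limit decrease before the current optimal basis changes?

51

Binding constraints: loom time, steam. The basis is B = [[5,2],[5,5]] with det 15.
Per unit decrease in loom time, x* moves by d = (-0.3333, 0.3333).
The basis stays optimal until poplin reaches 0; allowable decrease = 51 hr.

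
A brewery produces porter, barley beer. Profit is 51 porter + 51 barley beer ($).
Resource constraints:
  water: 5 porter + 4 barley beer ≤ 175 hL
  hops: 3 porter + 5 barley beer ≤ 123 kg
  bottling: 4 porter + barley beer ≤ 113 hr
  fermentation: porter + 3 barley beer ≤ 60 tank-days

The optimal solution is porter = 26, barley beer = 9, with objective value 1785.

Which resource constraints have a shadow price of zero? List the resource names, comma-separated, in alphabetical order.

water: 166/175 (slack 9)
hops: 123/123 (binding)
bottling: 113/113 (binding)
fermentation: 53/60 (slack 7)
By complementary slackness, a constraint with positive slack has shadow price 0 → fermentation, water.

fermentation, water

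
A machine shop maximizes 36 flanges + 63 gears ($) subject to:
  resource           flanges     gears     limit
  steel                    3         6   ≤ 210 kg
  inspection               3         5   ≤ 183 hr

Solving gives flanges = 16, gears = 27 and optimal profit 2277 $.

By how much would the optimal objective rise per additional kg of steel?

3

Check each constraint at x*: steel 210/210 (tight); inspection 183/183 (tight).
Dual feasibility on the basic columns requires 3·y_steel + 3·y_inspection = 36, 6·y_steel + 5·y_inspection = 63.
This yields shadow prices y_steel = 3, y_inspection = 9.
Shadow price of steel = 3.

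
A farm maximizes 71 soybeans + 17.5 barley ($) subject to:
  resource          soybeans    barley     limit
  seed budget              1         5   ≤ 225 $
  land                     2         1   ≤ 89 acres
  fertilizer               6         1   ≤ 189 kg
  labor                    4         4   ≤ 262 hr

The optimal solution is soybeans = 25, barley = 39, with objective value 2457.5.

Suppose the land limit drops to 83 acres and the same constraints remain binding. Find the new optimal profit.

Check each constraint at x*: seed budget 220/225 (slack 5); land 89/89 (tight); fertilizer 189/189 (tight); labor 256/262 (slack 6).
By complementary slackness, y = 0 for the non-binding constraints.
From A_Bᵀ y = c: 2·y_land + 6·y_fertilizer = 71; 1·y_land + 1·y_fertilizer = 17.5.
This yields shadow prices y_land = 8.5, y_fertilizer = 9.
Δz = y_land·Δb = 8.5 × (-6) = -51, so new z* = 2457.5 − 51 = 2406.5.

2406.5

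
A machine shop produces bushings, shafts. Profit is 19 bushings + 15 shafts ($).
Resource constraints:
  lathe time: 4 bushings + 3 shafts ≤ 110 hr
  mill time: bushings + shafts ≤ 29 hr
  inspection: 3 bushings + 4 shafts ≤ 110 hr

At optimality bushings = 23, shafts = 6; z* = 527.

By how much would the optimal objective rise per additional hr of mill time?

Binding: lathe time and mill time. Non-binding: inspection (17 unused).
Slack constraints have shadow price 0 (complementary slackness).
The binding rows give the dual system: 4·y_lathe time + 1·y_mill time = 19 and 3·y_lathe time + 1·y_mill time = 15.
This yields shadow prices y_lathe time = 4, y_mill time = 3.
Shadow price of mill time = 3.

3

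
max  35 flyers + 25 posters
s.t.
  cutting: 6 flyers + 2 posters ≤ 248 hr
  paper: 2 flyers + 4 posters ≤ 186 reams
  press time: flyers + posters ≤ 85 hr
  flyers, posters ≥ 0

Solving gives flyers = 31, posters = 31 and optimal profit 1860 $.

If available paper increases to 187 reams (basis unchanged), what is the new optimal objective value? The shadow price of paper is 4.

Δb = 1, so new z* = 1860 + (4)·(1) = 1860 + 4 = 1864.

1864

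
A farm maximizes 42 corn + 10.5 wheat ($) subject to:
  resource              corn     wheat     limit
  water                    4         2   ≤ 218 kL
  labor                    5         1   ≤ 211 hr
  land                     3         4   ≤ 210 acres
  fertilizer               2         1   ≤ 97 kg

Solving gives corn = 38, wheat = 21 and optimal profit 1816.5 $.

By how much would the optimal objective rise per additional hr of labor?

7

Check each constraint at x*: water 194/218 (slack 24); labor 211/211 (tight); land 198/210 (slack 12); fertilizer 97/97 (tight).
Slack constraints have shadow price 0 (complementary slackness).
From A_Bᵀ y = c: 5·y_labor + 2·y_fertilizer = 42; 1·y_labor + 1·y_fertilizer = 10.5.
Solving: y_labor = 7, y_fertilizer = 3.5.
Shadow price of labor = 7.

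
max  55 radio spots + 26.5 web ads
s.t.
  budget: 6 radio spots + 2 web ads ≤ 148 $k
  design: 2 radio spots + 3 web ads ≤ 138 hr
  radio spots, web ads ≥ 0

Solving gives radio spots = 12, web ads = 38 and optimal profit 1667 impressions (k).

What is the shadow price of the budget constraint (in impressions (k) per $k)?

8

At the optimum: budget uses 148 of 148 (binding); design uses 138 of 138 (binding).
Dual feasibility on the basic columns requires 6·y_budget + 2·y_design = 55, 2·y_budget + 3·y_design = 26.5.
→ y_budget = 8 and y_design = 3.5.
Shadow price of budget = 8.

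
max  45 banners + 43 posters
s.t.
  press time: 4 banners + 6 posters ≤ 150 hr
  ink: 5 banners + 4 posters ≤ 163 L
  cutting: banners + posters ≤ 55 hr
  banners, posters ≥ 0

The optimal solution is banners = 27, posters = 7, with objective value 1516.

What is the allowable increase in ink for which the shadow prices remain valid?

Binding constraints: press time, ink. The basis is B = [[4,6],[5,4]] with det -14.
Per unit increase in ink, x* moves by d = (0.4286, -0.2857).
The basis stays optimal until posters reaches 0; allowable increase = 24.5 L.

24.5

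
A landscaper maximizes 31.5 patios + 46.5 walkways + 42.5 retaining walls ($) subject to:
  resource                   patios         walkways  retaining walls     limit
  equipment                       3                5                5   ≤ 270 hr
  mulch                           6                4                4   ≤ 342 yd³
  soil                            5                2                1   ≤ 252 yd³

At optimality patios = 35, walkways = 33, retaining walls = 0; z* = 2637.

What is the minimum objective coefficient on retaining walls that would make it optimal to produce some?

46.5

Binding: equipment and mulch. Non-binding: soil (11 unused).
Slack constraints have shadow price 0 (complementary slackness).
From A_Bᵀ y = c: 3·y_equipment + 6·y_mulch = 31.5; 5·y_equipment + 4·y_mulch = 46.5.
This yields shadow prices y_equipment = 8.5, y_mulch = 1.
retaining walls enters the basis when its profit ≥ yᵀa₃ = 8.5·5 + 1·4 = 46.5.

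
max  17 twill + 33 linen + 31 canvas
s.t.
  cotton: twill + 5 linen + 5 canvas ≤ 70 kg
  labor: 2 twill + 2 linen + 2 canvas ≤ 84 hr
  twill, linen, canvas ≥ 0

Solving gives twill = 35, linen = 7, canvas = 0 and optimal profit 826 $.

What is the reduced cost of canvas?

-2

At the optimum: cotton uses 70 of 70 (binding); labor uses 84 of 84 (binding).
Dual feasibility on the basic columns requires 1·y_cotton + 2·y_labor = 17, 5·y_cotton + 2·y_labor = 33.
Solving: y_cotton = 4, y_labor = 6.5.
Reduced cost of canvas: c₃ − yᵀa₃ = 31 − (4·5 + 6.5·2) = 31 − 33 = -2.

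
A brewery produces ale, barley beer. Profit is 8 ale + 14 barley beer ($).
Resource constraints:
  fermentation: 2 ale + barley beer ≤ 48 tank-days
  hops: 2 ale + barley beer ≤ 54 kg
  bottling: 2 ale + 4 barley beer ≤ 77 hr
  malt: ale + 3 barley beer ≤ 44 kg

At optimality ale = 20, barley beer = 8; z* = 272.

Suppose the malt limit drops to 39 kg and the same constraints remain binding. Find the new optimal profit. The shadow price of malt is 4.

Δb = -5, so new z* = 272 + (4)·(-5) = 272 − 20 = 252.

252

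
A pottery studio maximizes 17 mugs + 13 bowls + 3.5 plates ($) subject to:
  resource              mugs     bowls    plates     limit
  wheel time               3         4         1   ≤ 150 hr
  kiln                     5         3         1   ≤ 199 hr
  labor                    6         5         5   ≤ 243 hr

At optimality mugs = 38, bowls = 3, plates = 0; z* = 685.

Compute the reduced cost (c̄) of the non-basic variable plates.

At the optimum: wheel time uses 126 of 150 (slack = 24); kiln uses 199 of 199 (binding); labor uses 243 of 243 (binding).
Since wheel time is not tight, its dual is 0.
From A_Bᵀ y = c: 5·y_kiln + 6·y_labor = 17; 3·y_kiln + 5·y_labor = 13.
This yields shadow prices y_kiln = 1, y_labor = 2.
Reduced cost of plates: c₃ − yᵀa₃ = 3.5 − (1·1 + 2·5) = 3.5 − 11 = -7.5.

-7.5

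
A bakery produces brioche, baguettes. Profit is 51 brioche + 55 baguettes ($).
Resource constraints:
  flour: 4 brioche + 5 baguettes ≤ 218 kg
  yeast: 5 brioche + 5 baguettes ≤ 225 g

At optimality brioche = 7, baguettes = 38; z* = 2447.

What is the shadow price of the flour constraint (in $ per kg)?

4

At the optimum: flour uses 218 of 218 (binding); yeast uses 225 of 225 (binding).
Dual feasibility on the basic columns requires 4·y_flour + 5·y_yeast = 51, 5·y_flour + 5·y_yeast = 55.
→ y_flour = 4 and y_yeast = 7.
Shadow price of flour = 4.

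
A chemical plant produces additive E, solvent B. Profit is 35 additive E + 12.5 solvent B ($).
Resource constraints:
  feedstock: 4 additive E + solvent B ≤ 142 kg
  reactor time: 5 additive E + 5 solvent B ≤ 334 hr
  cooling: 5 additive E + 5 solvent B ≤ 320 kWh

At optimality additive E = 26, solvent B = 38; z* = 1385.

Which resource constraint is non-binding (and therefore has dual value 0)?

feedstock: 142/142 (binding)
reactor time: 320/334 (slack 14)
cooling: 320/320 (binding)
By complementary slackness, a constraint with positive slack has shadow price 0 → reactor time.

reactor time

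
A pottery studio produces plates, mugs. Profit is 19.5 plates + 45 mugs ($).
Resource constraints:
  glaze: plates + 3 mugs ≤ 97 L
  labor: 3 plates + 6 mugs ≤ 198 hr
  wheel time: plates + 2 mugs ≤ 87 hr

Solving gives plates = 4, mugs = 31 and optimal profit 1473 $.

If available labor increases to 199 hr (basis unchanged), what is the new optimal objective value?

Check each constraint at x*: glaze 97/97 (tight); labor 198/198 (tight); wheel time 66/87 (slack 21).
Since wheel time is not tight, its dual is 0.
Dual feasibility on the basic columns requires 1·y_glaze + 3·y_labor = 19.5, 3·y_glaze + 6·y_labor = 45.
This yields shadow prices y_glaze = 6, y_labor = 4.5.
Δz = y_labor·Δb = 4.5 × (1) = 4.5, so new z* = 1473 + 4.5 = 1477.5.

1477.5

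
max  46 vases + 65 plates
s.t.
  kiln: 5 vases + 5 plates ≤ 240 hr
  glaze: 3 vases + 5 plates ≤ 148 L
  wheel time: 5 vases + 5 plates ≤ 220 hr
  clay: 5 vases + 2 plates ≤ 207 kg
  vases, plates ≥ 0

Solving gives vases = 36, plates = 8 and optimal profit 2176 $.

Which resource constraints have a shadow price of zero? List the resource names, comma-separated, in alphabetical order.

kiln: 220/240 (slack 20)
glaze: 148/148 (binding)
wheel time: 220/220 (binding)
clay: 196/207 (slack 11)
By complementary slackness, a constraint with positive slack has shadow price 0 → clay, kiln.

clay, kiln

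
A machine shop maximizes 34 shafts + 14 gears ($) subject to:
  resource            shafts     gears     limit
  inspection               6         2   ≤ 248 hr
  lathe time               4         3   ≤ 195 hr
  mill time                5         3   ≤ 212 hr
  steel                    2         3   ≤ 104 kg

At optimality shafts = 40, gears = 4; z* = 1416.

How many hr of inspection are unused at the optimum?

inspection used = 6·40 + 2·4 = 248; slack = 248 − 248 = 0.

0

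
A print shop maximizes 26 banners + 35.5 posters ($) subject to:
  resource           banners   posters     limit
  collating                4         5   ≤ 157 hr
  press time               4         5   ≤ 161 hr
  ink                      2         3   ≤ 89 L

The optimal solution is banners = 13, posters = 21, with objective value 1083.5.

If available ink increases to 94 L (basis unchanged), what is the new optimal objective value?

At the optimum: collating uses 157 of 157 (binding); press time uses 157 of 161 (slack = 4); ink uses 89 of 89 (binding).
Slack constraints have shadow price 0 (complementary slackness).
Dual feasibility on the basic columns requires 4·y_collating + 2·y_ink = 26, 5·y_collating + 3·y_ink = 35.5.
→ y_collating = 3.5 and y_ink = 6.
Δz = y_ink·Δb = 6 × (5) = 30, so new z* = 1083.5 + 30 = 1113.5.

1113.5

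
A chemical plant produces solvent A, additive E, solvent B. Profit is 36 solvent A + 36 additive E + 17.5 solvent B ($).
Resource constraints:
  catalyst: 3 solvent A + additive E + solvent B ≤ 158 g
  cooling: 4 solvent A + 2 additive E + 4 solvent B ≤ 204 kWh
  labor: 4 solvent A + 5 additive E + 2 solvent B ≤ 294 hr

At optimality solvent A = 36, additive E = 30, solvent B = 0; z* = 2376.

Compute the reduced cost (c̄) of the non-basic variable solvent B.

At the optimum: catalyst uses 138 of 158 (slack = 20); cooling uses 204 of 204 (binding); labor uses 294 of 294 (binding).
By complementary slackness, y = 0 for the non-binding constraint.
From A_Bᵀ y = c: 4·y_cooling + 4·y_labor = 36; 2·y_cooling + 5·y_labor = 36.
Solving: y_cooling = 3, y_labor = 6.
Reduced cost of solvent B: c₃ − yᵀa₃ = 17.5 − (3·4 + 6·2) = 17.5 − 24 = -6.5.

-6.5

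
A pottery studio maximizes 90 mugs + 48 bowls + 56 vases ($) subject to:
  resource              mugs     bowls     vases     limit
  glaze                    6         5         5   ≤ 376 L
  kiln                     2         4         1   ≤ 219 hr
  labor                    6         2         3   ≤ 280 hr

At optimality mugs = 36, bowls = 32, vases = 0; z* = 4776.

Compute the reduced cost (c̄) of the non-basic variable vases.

-1

Check each constraint at x*: glaze 376/376 (tight); kiln 200/219 (slack 19); labor 280/280 (tight).
Slack constraints have shadow price 0 (complementary slackness).
From A_Bᵀ y = c: 6·y_glaze + 6·y_labor = 90; 5·y_glaze + 2·y_labor = 48.
→ y_glaze = 6 and y_labor = 9.
Reduced cost of vases: c₃ − yᵀa₃ = 56 − (6·5 + 9·3) = 56 − 57 = -1.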